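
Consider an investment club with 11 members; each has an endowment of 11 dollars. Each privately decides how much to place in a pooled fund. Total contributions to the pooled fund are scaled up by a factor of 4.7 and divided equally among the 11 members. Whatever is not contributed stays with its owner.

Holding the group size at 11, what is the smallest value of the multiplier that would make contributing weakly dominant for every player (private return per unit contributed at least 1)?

11

A contributed unit returns (multiplier)/11 to its contributor.
This reaches 1 exactly when the multiplier is 11.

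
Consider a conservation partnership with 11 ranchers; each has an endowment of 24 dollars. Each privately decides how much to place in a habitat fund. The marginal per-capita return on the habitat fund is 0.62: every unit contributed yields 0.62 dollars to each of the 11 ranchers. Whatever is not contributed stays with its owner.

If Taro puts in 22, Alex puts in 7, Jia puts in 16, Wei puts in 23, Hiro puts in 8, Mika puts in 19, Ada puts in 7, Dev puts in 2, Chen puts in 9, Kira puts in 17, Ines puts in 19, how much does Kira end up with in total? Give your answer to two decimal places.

99.38 dollars

Total contributed: 22 + 7 + 16 + 23 + 8 + 19 + 7 + 2 + 9 + 17 + 19 = 149.
Each receives 0.62 × 149 = 92.38 from the habitat fund.
Kira keeps 24 − 17 = 7, so Kira's payoff is 7 + 92.38 = 99.38.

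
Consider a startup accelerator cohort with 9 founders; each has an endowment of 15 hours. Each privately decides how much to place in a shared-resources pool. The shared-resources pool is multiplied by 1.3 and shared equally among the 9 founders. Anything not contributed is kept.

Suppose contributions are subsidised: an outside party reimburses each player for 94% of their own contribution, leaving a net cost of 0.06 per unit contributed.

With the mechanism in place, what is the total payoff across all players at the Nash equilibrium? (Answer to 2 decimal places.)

302.40 hours

Under the mechanism each unit contributed yields (1.3/9) / 0.06 = 2.4074 back to its contributor per unit of net cost, which exceeds 1, making full contribution the dominant choice for everyone.
So the Nash equilibrium is full contribution by all 9; the group earns 9 × (15 × 0.94 + 1.3 × 15) = 302.40.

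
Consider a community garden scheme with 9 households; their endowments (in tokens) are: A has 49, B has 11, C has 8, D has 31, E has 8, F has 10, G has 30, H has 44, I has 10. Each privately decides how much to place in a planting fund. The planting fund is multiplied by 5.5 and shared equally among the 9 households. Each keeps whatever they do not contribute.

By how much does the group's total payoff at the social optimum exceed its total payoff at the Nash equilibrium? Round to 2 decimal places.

The private return per contributed unit is 5.5/9 = 0.6111 < 1 for every player regardless of endowment, so the Nash equilibrium is zero contribution and the group total is Σ E_j = 49 + 11 + 8 + 31 + 8 + 10 + 30 + 44 + 10 = 201.
Each contributed unit returns 5.500 to the group, so the social optimum is full contribution by everyone: group total = 5.500 × 201 = 1105.50.
Efficiency loss = (5.500 − 1) × 201 = 904.50.

904.50 tokens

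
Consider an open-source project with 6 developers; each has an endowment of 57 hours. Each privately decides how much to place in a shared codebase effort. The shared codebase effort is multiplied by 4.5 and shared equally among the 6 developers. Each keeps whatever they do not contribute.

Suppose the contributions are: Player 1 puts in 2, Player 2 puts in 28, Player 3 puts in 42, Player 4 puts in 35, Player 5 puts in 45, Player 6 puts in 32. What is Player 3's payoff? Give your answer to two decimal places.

153.00 hours

Total contributed: 2 + 28 + 42 + 35 + 45 + 32 = 184.
Each receives 4.5 × 184 / 6 = 138.00 from the shared codebase effort.
Player 3 keeps 57 − 42 = 15, so Player 3's payoff is 15 + 138.00 = 153.00.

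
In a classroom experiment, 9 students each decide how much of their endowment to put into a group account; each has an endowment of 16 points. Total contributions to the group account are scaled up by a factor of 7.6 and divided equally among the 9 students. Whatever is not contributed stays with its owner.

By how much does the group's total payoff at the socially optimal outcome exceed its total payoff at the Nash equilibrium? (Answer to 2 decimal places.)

950.40 points

Each contributed unit returns 7.6/9 = 0.8444 to its contributor — below 1 — so contributing 0 is dominant for every player. At the Nash equilibrium everyone keeps their 16, and the group total is 9 × 16 = 144.
Each contributed unit returns 7.600 to the group as a whole (0.8444 to each of 9 players), which exceeds 1, so the social optimum is full contribution: group total = 7.600 × 144 = 1094.40.
Efficiency loss = 1094.40 − 144 = 950.40.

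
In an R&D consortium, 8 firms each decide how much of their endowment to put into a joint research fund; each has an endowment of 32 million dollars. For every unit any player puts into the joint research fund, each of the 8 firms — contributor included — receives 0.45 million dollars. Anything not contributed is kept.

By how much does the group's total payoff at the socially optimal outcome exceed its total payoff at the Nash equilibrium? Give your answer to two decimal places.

665.60 million dollars

The private return per contributed unit is 0.45 < 1, so contributing 0 is dominant for every player. At the Nash equilibrium everyone keeps their 32, and the group total is 8 × 32 = 256.
Each contributed unit returns 3.600 to the group as a whole (0.45 to each of 8 players), which exceeds 1, so the social optimum is full contribution: group total = 3.600 × 256 = 921.60.
Efficiency loss = 921.60 − 256 = 665.60.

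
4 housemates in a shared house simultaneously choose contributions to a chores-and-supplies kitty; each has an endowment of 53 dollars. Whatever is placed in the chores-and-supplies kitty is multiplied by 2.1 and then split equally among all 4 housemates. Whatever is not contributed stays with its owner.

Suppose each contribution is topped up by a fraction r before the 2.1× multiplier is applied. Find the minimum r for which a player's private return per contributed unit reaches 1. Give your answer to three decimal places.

With matching at rate r, one contributed unit becomes (1 + r) in the chores-and-supplies kitty and returns 2.1 × (1 + r) / 4 to the contributor.
Setting this equal to 1: 1 + r = 4/2.1 = 1.9048.
So the minimum matching rate is r = 1.9048 − 1 = 0.905.

0.905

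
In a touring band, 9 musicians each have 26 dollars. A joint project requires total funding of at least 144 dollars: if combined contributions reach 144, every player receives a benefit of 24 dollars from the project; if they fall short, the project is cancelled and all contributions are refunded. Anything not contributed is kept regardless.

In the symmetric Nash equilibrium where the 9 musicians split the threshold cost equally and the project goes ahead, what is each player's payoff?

34 dollars

Equal share of the threshold: 144/9 = 16.
At this profile no one gains by cutting their contribution: any cut drops the total below 144, the project is cancelled, contributions are refunded, and the deviator ends with 26, which is less than 26 − 16 + 24 = 34. Contributing more than 16 just wastes the excess. So contributing exactly 16 is a best response.
Each player's payoff: 26 − 16 + 24 = 34.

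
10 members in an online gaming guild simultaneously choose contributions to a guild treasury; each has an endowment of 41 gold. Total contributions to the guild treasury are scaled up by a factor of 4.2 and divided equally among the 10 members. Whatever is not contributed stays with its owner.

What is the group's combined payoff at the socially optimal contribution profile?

1722.00 gold

Each contributed unit returns 4.200 to the group as a whole (0.4200 to each of 10 players), which exceeds 1, so the social optimum is full contribution: group total = 4.200 × 410 = 1722.00.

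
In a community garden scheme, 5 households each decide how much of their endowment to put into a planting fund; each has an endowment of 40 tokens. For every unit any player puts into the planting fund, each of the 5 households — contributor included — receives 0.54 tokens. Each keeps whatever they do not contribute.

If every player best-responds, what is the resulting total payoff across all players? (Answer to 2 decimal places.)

The private return per contributed unit is 0.54 < 1, so contributing 0 is dominant for every player. At the Nash equilibrium everyone keeps their 40, and the group total is 5 × 40 = 200.

200.00 tokens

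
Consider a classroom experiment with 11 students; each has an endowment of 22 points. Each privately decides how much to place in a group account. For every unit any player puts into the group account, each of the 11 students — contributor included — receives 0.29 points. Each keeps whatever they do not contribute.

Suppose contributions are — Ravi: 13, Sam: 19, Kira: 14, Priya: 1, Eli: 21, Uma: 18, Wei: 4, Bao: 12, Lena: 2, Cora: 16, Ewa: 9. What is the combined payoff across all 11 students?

Total contributed: 13 + 19 + 14 + 1 + 21 + 18 + 4 + 12 + 2 + 16 + 9 = 129; total kept: 11 × 22 − 129 = 113.
The group account pays out 0.29 × 11 × 129 = 411.51 in aggregate.
Group total = 113 + 411.51 = 524.51.

524.51 points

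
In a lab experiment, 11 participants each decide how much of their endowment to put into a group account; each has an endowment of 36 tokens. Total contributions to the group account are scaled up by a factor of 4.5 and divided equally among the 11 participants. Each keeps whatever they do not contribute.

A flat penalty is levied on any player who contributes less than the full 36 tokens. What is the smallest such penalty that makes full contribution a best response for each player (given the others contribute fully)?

Given the others contribute fully, the best deviation is to contribute 0 (any partial contribution still incurs the fine and gives up units whose private return 0.4091 is below 1).
Deviating from 36 to 0 saves 36 tokens but forfeits the deviator's share of the drop in the group account: 4.5/11 × 36 = 14.73.
So the deviation gain is 36 − 14.73 = 21.27, and the fine must be at least 21.27 tokens to wipe it out.

21.27 tokens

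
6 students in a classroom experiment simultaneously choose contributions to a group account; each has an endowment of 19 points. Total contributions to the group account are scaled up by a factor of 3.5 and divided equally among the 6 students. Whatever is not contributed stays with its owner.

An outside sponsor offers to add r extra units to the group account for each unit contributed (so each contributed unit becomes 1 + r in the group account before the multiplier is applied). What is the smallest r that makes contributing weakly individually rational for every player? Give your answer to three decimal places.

With matching at rate r, one contributed unit becomes (1 + r) in the group account and returns 3.5 × (1 + r) / 6 to the contributor.
Setting this equal to 1: 1 + r = 6/3.5 = 1.7143.
So the minimum matching rate is r = 1.7143 − 1 = 0.714.

0.714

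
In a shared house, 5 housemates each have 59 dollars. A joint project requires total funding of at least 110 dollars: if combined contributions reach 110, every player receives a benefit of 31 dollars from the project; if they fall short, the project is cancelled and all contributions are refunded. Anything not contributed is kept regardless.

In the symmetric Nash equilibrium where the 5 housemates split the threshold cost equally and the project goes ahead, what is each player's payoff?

Equal share of the threshold: 110/5 = 22.
At this profile no one gains by cutting their contribution: any cut drops the total below 110, the project is cancelled, contributions are refunded, and the deviator ends with 59, which is less than 59 − 22 + 31 = 68. Contributing more than 22 just wastes the excess. So contributing exactly 22 is a best response.
Each player's payoff: 59 − 22 + 31 = 68.

68 dollars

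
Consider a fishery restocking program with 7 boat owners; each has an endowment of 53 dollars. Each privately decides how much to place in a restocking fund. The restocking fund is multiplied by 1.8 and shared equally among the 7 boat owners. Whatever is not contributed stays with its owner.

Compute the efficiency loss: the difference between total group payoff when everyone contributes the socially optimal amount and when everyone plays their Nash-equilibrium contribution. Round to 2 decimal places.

296.80 dollars

Each contributed unit returns 1.8/7 = 0.2571 to its contributor — below 1 — so contributing 0 is dominant for every player. At the Nash equilibrium everyone keeps their 53, and the group total is 7 × 53 = 371.
Each contributed unit returns 1.800 to the group as a whole (0.2571 to each of 7 players), which exceeds 1, so the social optimum is full contribution: group total = 1.800 × 371 = 667.80.
Efficiency loss = 667.80 − 371 = 296.80.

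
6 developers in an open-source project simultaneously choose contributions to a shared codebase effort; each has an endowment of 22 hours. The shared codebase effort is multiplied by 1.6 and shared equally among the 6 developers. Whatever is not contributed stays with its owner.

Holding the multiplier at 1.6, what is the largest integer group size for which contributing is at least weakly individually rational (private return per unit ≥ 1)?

Private return per unit is 1.6/(group size), which is ≥ 1 whenever the group size is ≤ 1.6.
The largest such integer is 1.

1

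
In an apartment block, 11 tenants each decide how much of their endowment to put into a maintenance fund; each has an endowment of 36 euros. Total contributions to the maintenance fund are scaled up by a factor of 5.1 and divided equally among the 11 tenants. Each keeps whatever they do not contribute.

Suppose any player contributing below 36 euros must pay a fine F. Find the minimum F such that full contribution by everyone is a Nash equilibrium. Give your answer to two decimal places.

19.31 euros

Given the others contribute fully, the best deviation is to contribute 0 (any partial contribution still incurs the fine and gives up units whose private return 0.4636 is below 1).
Deviating from 36 to 0 saves 36 euros but forfeits the deviator's share of the drop in the maintenance fund: 5.1/11 × 36 = 16.69.
So the deviation gain is 36 − 16.69 = 19.31, and the fine must be at least 19.31 euros to wipe it out.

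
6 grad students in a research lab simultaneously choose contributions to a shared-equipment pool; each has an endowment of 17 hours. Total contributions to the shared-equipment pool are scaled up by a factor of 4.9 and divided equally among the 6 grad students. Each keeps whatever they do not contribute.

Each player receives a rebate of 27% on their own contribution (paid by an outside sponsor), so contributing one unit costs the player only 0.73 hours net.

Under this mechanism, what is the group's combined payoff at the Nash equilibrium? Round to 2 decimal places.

527.34 hours

The effective private return per unit is now (4.9/6) / 0.73 = 1.1187 > 1, so every player's dominant strategy flips to full contribution.
At the Nash equilibrium everyone contributes 17. Group total payoff = 6 × (17 × 0.27 + 4.9 × 17) = 527.34.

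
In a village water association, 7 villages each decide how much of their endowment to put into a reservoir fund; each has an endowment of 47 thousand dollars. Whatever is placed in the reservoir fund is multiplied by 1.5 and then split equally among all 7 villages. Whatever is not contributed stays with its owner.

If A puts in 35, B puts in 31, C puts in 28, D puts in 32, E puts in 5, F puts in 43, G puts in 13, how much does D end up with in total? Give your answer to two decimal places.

Total contributed: 35 + 31 + 28 + 32 + 5 + 43 + 13 = 187.
Each receives 1.5 × 187 / 7 = 40.07 from the reservoir fund.
D keeps 47 − 32 = 15, so D's payoff is 15 + 40.07 = 55.07.

55.07 thousand dollars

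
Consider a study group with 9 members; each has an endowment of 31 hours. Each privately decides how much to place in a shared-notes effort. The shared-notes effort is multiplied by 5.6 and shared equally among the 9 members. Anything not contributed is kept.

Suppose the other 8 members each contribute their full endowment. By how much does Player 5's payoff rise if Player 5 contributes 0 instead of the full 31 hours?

Switching from a contribution of 31 to 0 lets Player 5 keep an extra 31 hours, but lowers the shared-notes effort by 31, which costs Player 5 their own share of that drop: 5.6/9 × 31 = 19.29.
Net gain = 31 − 19.29 = 11.71. The private return per contributed unit (0.6222) is below 1, so free-riding is indeed the best response regardless of what the others do.

11.71 hours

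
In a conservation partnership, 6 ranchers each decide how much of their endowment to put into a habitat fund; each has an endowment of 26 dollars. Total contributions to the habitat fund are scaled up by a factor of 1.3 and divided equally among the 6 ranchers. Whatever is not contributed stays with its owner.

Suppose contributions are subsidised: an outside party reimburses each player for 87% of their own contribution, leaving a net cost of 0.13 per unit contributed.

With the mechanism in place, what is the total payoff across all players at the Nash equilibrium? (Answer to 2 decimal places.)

Under the mechanism each unit contributed yields (1.3/6) / 0.13 = 1.6667 back to its contributor per unit of net cost, which exceeds 1, making full contribution the dominant choice for everyone.
So the Nash equilibrium is full contribution by all 6; the group earns 6 × (26 × 0.87 + 1.3 × 26) = 338.52.

338.52 dollars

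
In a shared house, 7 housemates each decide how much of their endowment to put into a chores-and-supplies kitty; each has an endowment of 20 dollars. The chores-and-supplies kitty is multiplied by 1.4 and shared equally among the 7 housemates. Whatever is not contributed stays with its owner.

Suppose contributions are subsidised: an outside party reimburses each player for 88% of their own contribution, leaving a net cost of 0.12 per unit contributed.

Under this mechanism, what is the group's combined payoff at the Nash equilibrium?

Under the mechanism each unit contributed yields (1.4/7) / 0.12 = 1.6667 back to its contributor per unit of net cost, which exceeds 1, making full contribution the dominant choice for everyone.
So the Nash equilibrium is full contribution by all 7; the group earns 7 × (20 × 0.88 + 1.4 × 20) = 319.20.

319.20 dollars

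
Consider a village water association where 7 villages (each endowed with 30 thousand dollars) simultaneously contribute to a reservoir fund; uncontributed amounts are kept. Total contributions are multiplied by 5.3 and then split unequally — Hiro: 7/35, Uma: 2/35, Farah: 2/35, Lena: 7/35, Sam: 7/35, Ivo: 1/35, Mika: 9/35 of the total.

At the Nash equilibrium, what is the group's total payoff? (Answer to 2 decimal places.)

726.00 thousand dollars

Player j's private return per contributed unit is 5.3 × (j's share). Contributing is weakly dominant for j when that share is at least 1/5.3 = 0.1887, and contributing 0 is dominant otherwise.
Hiro, Lena, Sam and Mika clear that bar, contributing 30 each; the remaining 3 contribute 0. Total contributed: 120.
The reservoir fund pays out 5.3 × 120 = 636.00 in total (split across the unequal shares, but the aggregate is all that matters for the group sum).
The 3 free-riders keep 30 each, adding 90. Group total = 90 + 636.00 = 726.00.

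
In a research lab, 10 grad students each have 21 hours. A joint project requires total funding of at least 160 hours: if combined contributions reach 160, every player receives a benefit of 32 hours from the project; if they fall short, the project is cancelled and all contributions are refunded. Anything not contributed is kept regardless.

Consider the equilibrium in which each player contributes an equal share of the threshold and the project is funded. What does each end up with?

Equal share of the threshold: 160/10 = 16.
At this profile no one gains by cutting their contribution: any cut drops the total below 160, the project is cancelled, contributions are refunded, and the deviator ends with 21, which is less than 21 − 16 + 32 = 37. Contributing more than 16 just wastes the excess. So contributing exactly 16 is a best response.
Each player's payoff: 21 − 16 + 32 = 37.

37 hours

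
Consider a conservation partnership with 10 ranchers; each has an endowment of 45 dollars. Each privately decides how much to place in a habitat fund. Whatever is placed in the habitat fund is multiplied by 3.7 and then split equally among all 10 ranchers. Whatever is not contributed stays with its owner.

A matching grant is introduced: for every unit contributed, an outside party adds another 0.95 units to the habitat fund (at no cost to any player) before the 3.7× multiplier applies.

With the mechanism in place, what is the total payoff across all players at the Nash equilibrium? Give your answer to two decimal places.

With the mechanism, a contributed unit returns 3.7 × 1.95 / 10 = 0.7215 per unit of net cost — still below 1 — so contributing 0 remains dominant for every player.
At the Nash equilibrium no one contributes; group total payoff = 10 × 45 = 450.

450.00 dollars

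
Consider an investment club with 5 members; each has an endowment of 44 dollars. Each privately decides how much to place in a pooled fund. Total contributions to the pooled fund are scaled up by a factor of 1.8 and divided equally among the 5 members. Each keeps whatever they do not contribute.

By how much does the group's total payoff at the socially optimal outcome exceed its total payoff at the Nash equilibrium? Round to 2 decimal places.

Each contributed unit returns 1.8/5 = 0.3600 to its contributor — below 1 — so contributing 0 is dominant for every player. At the Nash equilibrium everyone keeps their 44, and the group total is 5 × 44 = 220.
Each contributed unit returns 1.800 to the group as a whole (0.3600 to each of 5 players), which exceeds 1, so the social optimum is full contribution: group total = 1.800 × 220 = 396.00.
Efficiency loss = 396.00 − 220 = 176.00.

176.00 dollars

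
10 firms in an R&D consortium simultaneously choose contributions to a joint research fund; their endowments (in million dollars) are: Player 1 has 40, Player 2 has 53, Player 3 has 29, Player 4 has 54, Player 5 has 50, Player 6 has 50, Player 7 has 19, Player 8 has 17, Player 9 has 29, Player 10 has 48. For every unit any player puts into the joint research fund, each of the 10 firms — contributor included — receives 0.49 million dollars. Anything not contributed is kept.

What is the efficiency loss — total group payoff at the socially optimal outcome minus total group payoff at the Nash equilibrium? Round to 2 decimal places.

The private return per contributed unit is 0.49 < 1 for everyone, so the Nash equilibrium is zero contribution and the group total is Σ E_j = 40 + 53 + 29 + 54 + 50 + 50 + 19 + 17 + 29 + 48 = 389.
Each contributed unit returns 4.900 to the group, so the social optimum is full contribution by everyone: group total = 4.900 × 389 = 1906.10.
Efficiency loss = (4.900 − 1) × 389 = 1517.10.

1517.10 million dollars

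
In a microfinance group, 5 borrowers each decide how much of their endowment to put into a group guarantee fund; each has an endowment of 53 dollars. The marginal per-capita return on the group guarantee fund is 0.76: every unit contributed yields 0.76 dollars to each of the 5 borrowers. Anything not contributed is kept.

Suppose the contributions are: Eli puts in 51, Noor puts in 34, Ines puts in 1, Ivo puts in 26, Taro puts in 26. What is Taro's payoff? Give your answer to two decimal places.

131.88 dollars

Total contributed: 51 + 34 + 1 + 26 + 26 = 138.
Each receives 0.76 × 138 = 104.88 from the group guarantee fund.
Taro keeps 53 − 26 = 27, so Taro's payoff is 27 + 104.88 = 131.88.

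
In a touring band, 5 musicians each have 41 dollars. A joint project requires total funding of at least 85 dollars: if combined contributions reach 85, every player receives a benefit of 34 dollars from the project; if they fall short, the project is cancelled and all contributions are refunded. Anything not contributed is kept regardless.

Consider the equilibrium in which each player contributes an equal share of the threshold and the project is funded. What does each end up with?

Equal share of the threshold: 85/5 = 17.
At this profile no one gains by cutting their contribution: any cut drops the total below 85, the project is cancelled, contributions are refunded, and the deviator ends with 41, which is less than 41 − 17 + 34 = 58. Contributing more than 17 just wastes the excess. So contributing exactly 17 is a best response.
Each player's payoff: 41 − 17 + 34 = 58.

58 dollars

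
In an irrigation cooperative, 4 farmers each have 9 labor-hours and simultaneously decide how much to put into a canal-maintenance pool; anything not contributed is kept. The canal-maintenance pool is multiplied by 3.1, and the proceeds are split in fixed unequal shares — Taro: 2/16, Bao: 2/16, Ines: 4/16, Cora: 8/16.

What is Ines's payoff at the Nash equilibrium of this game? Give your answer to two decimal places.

15.98 labor-hours

Player j's private return per contributed unit is 3.1 × (j's share). Contributing is weakly dominant for j when that share is at least 1/3.1 = 0.3226, and contributing 0 is dominant otherwise.
Only Cora (8/16) clears that bar, contributing 9; the remaining 3 contribute 0. Total contributed: 9.
Ines keeps 9 and receives 3.1 × 9 × 4/16 = 6.98 from the canal-maintenance pool, for a payoff of 15.98.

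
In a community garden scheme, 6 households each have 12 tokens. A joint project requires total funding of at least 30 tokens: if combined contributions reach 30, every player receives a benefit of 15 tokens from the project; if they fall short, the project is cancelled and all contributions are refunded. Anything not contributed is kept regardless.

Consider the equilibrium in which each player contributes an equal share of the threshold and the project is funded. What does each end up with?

Equal share of the threshold: 30/6 = 5.
At this profile no one gains by cutting their contribution: any cut drops the total below 30, the project is cancelled, contributions are refunded, and the deviator ends with 12, which is less than 12 − 5 + 15 = 22. Contributing more than 5 just wastes the excess. So contributing exactly 5 is a best response.
Each player's payoff: 12 − 5 + 15 = 22.

22 tokens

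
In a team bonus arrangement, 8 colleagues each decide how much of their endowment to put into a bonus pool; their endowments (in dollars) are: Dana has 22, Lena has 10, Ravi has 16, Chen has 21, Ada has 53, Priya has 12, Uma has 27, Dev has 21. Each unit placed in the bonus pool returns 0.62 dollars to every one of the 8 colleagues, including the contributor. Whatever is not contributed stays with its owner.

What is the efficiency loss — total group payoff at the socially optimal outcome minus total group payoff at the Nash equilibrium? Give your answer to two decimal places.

720.72 dollars

The private return per contributed unit is 0.62 < 1 for everyone, so the Nash equilibrium is zero contribution and the group total is Σ E_j = 22 + 10 + 16 + 21 + 53 + 12 + 27 + 21 = 182.
Each contributed unit returns 4.960 to the group, so the social optimum is full contribution by everyone: group total = 4.960 × 182 = 902.72.
Efficiency loss = (4.960 − 1) × 182 = 720.72.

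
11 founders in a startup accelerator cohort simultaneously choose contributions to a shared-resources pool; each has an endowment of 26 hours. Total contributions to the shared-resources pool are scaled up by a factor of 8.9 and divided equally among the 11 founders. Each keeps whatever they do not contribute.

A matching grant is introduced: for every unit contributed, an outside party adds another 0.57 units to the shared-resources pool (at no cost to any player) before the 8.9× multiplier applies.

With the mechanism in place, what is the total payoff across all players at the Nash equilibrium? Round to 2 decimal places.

The effective private return per unit is now 8.9 × 1.57 / 11 = 1.2703 > 1, so every player's dominant strategy flips to full contribution.
So the Nash equilibrium is full contribution by all 11; the group earns 8.9 × 1.57 × 286 = 3996.28.

3996.28 hours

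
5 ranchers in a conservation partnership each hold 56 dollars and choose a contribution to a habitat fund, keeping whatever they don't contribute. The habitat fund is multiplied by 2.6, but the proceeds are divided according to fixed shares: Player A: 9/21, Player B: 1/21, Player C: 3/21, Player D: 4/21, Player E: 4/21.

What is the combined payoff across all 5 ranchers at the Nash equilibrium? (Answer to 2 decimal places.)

369.60 dollars

Player j's private return per contributed unit is 2.6 × (j's share). Contributing is weakly dominant for j when that share is at least 1/2.6 = 0.3846, and contributing 0 is dominant otherwise.
Player A alone (share 9/21) is above the threshold, contributing 56; the remaining 4 contribute 0. Total contributed: 56.
The habitat fund pays out 2.6 × 56 = 145.60 in total (split across the unequal shares, but the aggregate is all that matters for the group sum).
The 4 free-riders keep 56 each, adding 224. Group total = 224 + 145.60 = 369.60.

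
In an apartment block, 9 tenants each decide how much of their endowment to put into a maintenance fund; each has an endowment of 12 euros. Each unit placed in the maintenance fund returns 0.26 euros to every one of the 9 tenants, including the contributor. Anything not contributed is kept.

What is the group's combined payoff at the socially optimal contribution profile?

252.72 euros

Each contributed unit returns 2.340 to the group as a whole (0.26 to each of 9 players), which exceeds 1, so the social optimum is full contribution: group total = 2.340 × 108 = 252.72.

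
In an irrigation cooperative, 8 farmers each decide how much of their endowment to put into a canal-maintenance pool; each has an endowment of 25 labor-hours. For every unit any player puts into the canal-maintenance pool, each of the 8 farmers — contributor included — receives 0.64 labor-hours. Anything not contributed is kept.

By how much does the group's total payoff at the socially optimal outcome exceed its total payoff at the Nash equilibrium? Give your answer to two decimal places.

824.00 labor-hours

The private return per contributed unit is 0.64 < 1, so contributing 0 is dominant for every player. At the Nash equilibrium everyone keeps their 25, and the group total is 8 × 25 = 200.
Each contributed unit returns 5.120 to the group as a whole (0.64 to each of 8 players), which exceeds 1, so the social optimum is full contribution: group total = 5.120 × 200 = 1024.00.
Efficiency loss = 1024.00 − 200 = 824.00.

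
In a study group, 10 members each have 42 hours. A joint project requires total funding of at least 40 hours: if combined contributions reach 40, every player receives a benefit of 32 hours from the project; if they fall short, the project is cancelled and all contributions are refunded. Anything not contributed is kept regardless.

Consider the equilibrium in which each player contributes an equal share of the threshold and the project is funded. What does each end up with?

Equal share of the threshold: 40/10 = 4.
At this profile no one gains by cutting their contribution: any cut drops the total below 40, the project is cancelled, contributions are refunded, and the deviator ends with 42, which is less than 42 − 4 + 32 = 70. Contributing more than 4 just wastes the excess. So contributing exactly 4 is a best response.
Each player's payoff: 42 − 4 + 32 = 70.

70 hours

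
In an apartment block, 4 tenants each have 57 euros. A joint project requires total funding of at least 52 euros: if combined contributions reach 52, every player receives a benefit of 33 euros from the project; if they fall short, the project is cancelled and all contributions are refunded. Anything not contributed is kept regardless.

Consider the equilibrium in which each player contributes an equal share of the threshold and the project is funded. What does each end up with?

77 euros

Equal share of the threshold: 52/4 = 13.
At this profile no one gains by cutting their contribution: any cut drops the total below 52, the project is cancelled, contributions are refunded, and the deviator ends with 57, which is less than 57 − 13 + 33 = 77. Contributing more than 13 just wastes the excess. So contributing exactly 13 is a best response.
Each player's payoff: 57 − 13 + 33 = 77.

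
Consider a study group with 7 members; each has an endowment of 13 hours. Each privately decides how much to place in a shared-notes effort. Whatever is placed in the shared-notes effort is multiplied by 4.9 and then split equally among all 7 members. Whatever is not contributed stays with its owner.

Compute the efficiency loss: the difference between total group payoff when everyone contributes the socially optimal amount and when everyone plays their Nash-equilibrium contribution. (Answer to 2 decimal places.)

354.90 hours

Each contributed unit returns 4.9/7 = 0.7000 to its contributor — below 1 — so contributing 0 is dominant for every player. At the Nash equilibrium everyone keeps their 13, and the group total is 7 × 13 = 91.
Each contributed unit returns 4.900 to the group as a whole (0.7000 to each of 7 players), which exceeds 1, so the social optimum is full contribution: group total = 4.900 × 91 = 445.90.
Efficiency loss = 445.90 − 91 = 354.90.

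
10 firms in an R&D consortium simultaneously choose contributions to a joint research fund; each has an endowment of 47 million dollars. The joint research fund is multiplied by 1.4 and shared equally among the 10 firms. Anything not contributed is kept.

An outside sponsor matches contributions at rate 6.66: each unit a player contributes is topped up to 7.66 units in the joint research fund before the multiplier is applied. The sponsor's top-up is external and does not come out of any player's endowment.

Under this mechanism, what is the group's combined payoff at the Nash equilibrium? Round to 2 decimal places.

5040.28 million dollars

The effective private return per unit is now 1.4 × 7.66 / 10 = 1.0724 > 1, so every player's dominant strategy flips to full contribution.
So the Nash equilibrium is full contribution by all 10; the group earns 1.4 × 7.66 × 470 = 5040.28.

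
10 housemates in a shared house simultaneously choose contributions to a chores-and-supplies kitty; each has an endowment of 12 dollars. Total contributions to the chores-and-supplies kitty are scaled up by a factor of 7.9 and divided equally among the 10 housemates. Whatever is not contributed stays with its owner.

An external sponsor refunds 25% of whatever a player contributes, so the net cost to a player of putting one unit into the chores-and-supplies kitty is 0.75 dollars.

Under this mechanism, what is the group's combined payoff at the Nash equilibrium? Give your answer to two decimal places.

With the mechanism, a contributed unit returns (7.9/10) / 0.75 = 1.0533 per unit of net cost to the contributor — now above 1 — so contributing fully is weakly dominant for every player.
At the Nash equilibrium everyone contributes 12. Group total payoff = 10 × (12 × 0.25 + 7.9 × 12) = 978.00.

978.00 dollars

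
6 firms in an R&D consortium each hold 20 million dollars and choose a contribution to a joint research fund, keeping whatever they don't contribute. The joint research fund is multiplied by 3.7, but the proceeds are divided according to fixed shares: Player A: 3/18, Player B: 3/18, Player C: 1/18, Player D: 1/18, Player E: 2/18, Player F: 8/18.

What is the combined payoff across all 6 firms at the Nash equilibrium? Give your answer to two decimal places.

Each unit j contributes comes back to j as 3.7 × (j's share), so j prefers to contribute only if that share exceeds 1/3.7 = 0.2703; otherwise keeping the unit dominates.
Player F alone (share 8/18) is above the threshold, contributing 20; the remaining 5 contribute 0. Total contributed: 20.
The joint research fund pays out 3.7 × 20 = 74.00 in total (split across the unequal shares, but the aggregate is all that matters for the group sum).
The 5 free-riders keep 20 each, adding 100. Group total = 100 + 74.00 = 174.00.

174.00 million dollars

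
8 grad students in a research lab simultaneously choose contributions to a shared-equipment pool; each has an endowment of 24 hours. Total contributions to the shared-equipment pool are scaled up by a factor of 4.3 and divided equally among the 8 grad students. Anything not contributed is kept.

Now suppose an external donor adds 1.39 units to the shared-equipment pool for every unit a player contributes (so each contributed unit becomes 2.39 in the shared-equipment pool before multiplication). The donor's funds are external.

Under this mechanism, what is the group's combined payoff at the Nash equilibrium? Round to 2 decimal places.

1973.18 hours

Under the mechanism each unit contributed yields 4.3 × 2.39 / 8 = 1.2846 back to its contributor per unit of net cost, which exceeds 1, making full contribution the dominant choice for everyone.
At the Nash equilibrium everyone contributes 24. Group total payoff = 4.3 × 2.39 × 192 = 1973.18.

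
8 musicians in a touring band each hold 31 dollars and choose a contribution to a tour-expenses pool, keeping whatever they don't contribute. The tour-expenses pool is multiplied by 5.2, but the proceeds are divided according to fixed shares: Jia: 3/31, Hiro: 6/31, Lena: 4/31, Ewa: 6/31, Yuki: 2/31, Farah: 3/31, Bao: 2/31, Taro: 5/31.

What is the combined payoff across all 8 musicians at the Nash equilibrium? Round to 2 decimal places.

508.40 dollars

A player with share s gets back 5.2·s per unit contributed, so full contribution is dominant for anyone with s > 1/5.2 = 0.1923 and zero contribution is dominant for anyone below.
Hiro and Ewa are above the threshold, contributing 31 each; the remaining 6 contribute 0. Total contributed: 62.
The tour-expenses pool pays out 5.2 × 62 = 322.40 in total (split across the unequal shares, but the aggregate is all that matters for the group sum).
The 6 free-riders keep 31 each, adding 186. Group total = 186 + 322.40 = 508.40.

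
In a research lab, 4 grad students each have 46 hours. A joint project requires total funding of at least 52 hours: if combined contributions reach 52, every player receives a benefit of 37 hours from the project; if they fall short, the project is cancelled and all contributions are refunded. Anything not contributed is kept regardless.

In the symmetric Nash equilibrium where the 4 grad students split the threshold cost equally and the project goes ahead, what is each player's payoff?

Equal share of the threshold: 52/4 = 13.
At this profile no one gains by cutting their contribution: any cut drops the total below 52, the project is cancelled, contributions are refunded, and the deviator ends with 46, which is less than 46 − 13 + 37 = 70. Contributing more than 13 just wastes the excess. So contributing exactly 13 is a best response.
Each player's payoff: 46 − 13 + 37 = 70.

70 hours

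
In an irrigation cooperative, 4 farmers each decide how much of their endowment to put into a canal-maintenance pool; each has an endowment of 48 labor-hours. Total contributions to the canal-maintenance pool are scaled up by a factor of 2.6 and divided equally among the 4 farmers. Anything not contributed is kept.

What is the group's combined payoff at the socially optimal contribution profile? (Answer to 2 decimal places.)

499.20 labor-hours

Each contributed unit returns 2.600 to the group as a whole (0.6500 to each of 4 players), which exceeds 1, so the social optimum is full contribution: group total = 2.600 × 192 = 499.20.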